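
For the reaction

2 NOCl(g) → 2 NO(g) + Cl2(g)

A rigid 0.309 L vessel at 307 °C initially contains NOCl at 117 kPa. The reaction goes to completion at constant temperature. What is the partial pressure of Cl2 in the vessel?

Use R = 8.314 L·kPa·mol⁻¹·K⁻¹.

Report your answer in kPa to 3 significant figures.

58.5 kPa

n(NOCl)₀ = PV/RT = (117 × 0.309) / (8.314 × 580.15) = 0.007495 mol
n(Cl2) = (1/2) × 0.007495 = 0.003747 mol
P(Cl2) = nRT/V = 0.003747 × 8.314 × 580.15 / 0.309 = 58.49 kPa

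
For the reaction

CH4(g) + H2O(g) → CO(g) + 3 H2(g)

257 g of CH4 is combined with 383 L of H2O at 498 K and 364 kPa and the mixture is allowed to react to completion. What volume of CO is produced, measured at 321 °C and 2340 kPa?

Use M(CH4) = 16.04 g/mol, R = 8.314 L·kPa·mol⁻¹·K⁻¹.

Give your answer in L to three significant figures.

33.8 L

n(CH4) = 257 / 16.04 = 16.02 mol
n(H2O) = PV/RT = (364 × 383) / (8.314 × 498) = 33.67 mol
For 16.02 mol CH4, stoichiometry requires (1/1) × 16.02 = 16.02 mol H2O; 33.67 mol is available, so CH4 is limiting.
n(CO) = (1/1) × 16.02 = 16.02 mol
V(CO) = nRT/P = 16.02 × 8.314 × 594.15 / 2340 = 33.82 L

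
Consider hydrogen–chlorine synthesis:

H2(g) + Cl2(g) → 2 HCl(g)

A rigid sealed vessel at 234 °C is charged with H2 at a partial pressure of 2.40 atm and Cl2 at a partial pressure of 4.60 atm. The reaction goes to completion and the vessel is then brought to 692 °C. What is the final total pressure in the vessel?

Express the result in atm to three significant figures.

Because the vessel is rigid and T is held at 234 °C, work the stoichiometry in partial pressures (P_i = n_iRT/V).
P(Cl2) required for 2.40 atm of H2 = (1/1) × 2.40 = 2.400 atm; available 4.60 atm, so H2 is limiting.
P(Cl2) remaining = 4.60 − (1/1) × 2.40 = 2.200 atm
P(gaseous products) = (2)/1 × 2.40 = 4.800 atm
P_total at 234 °C = 2.200 + 4.800 = 7.000 atm
Scaling to 692 °C: P = 7.000 × 965.15/507.15 = 13.32 atm

13.3 atm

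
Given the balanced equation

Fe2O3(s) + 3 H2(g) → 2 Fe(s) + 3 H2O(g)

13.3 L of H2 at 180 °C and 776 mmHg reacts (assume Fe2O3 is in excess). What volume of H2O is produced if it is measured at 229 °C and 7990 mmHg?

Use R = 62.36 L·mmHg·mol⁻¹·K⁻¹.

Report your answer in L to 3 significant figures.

1.43 L

n(H2) = PV/RT = (776 × 13.3) / (62.36 × 453.15) = 0.3652 mol
n(H2O) = (3/3) × 0.3652 = 0.3652 mol
V = nRT/P = 0.3652 × 62.36 × 502.15 / 7990 = 1.431 L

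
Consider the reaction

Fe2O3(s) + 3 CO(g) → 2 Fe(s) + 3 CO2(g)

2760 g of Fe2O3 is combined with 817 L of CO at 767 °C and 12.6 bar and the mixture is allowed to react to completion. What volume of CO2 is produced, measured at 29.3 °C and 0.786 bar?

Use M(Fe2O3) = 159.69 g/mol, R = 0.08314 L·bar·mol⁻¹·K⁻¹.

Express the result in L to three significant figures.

1660 L

n(Fe2O3) = 2760 / 159.69 = 17.28 mol
n(CO) = PV/RT = (12.6 × 817) / (0.08314 × 1040.15) = 119.0 mol
For 17.28 mol Fe2O3, stoichiometry requires (3/1) × 17.28 = 51.84 mol CO; 119.0 mol is available, so Fe2O3 is limiting.
n(CO2) = (3/1) × 17.28 = 51.84 mol
V(CO2) = nRT/P = 51.84 × 0.08314 × 302.45 / 0.786 = 1658 L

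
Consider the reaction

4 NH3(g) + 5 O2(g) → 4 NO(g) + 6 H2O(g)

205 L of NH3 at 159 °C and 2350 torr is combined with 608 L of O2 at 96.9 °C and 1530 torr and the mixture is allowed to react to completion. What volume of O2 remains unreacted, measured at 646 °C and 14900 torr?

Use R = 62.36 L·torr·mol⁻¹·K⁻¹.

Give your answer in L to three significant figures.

69.1 L

n(NH3) = PV/RT = (2350 × 205) / (62.36 × 432.15) = 17.88 mol
n(O2) = PV/RT = (1530 × 608) / (62.36 × 370.05) = 40.31 mol
For 17.88 mol NH3, stoichiometry requires (5/4) × 17.88 = 22.35 mol O2; 40.31 mol is available, so NH3 is limiting.
n(O2) consumed = (5/4) × 17.88 = 22.35 mol; remaining = 40.31 − 22.35 = 17.96 mol
V(O2) = nRT/P = 17.96 × 62.36 × 919.15 / 14900 = 69.09 L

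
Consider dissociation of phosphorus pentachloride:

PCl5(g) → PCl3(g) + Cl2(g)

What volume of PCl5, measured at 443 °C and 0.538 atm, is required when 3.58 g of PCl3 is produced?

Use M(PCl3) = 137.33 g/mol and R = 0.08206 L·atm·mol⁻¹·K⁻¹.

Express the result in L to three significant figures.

2.85 L

n(PCl3) = 3.580 / 137.33 = 0.02607 mol
n(PCl5) = (1/1) × 0.02607 = 0.02607 mol
V = nRT/P = 0.02607 × 0.08206 × 716.15 / 0.538 = 2.848 L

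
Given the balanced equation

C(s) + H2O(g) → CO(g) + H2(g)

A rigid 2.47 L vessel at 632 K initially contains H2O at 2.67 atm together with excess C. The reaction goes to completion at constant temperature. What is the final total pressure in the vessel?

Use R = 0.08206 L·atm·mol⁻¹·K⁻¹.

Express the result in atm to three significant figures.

Since T and V are fixed, P_final/P_initial = n_final/n_initial = 2/1.
P_final = (2/1) × 2.67 = 5.340 atm

5.34 atm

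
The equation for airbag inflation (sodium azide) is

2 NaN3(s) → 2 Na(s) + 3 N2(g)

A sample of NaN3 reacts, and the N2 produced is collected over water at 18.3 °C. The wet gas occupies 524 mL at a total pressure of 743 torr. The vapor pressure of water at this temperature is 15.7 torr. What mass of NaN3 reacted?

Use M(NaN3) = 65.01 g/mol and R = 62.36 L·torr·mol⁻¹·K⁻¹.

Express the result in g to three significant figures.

0.909 g

P(N2) = 743 − 15.7 = 727.3 torr
n(N2) = PV/RT = (727.3 × 0.5240) / (62.36 × 291.45) = 0.02097 mol
n(NaN3) = (2/3) × 0.02097 = 0.01398 mol
m(NaN3) = 0.01398 × 65.01 = 0.9088 g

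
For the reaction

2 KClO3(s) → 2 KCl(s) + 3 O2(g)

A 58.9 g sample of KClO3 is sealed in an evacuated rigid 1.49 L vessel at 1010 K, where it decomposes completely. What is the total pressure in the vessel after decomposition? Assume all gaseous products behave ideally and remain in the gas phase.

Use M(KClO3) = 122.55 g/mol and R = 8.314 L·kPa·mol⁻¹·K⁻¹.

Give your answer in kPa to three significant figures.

4060 kPa

n(KClO3) = 58.9 / 122.55 = 0.4806 mol
n(gas produced) = (3/2) × 0.4806 = 0.7209 mol
P = nRT/V = 0.7209 × 8.314 × 1010 / 1.49 = 4063 kPa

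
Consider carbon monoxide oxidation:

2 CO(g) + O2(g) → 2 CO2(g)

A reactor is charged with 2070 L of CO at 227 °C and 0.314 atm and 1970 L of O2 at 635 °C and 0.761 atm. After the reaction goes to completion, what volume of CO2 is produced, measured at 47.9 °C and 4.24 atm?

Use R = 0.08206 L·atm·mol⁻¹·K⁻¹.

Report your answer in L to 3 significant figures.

98.4 L

n(CO) = PV/RT = (0.314 × 2070) / (0.08206 × 500.15) = 15.84 mol
n(O2) = PV/RT = (0.761 × 1970) / (0.08206 × 908.15) = 20.12 mol
For 15.84 mol CO, stoichiometry requires (1/2) × 15.84 = 7.920 mol O2; 20.12 mol is available, so CO is limiting.
n(CO2) = (2/2) × 15.84 = 15.84 mol
V(CO2) = nRT/P = 15.84 × 0.08206 × 321.05 / 4.24 = 98.42 L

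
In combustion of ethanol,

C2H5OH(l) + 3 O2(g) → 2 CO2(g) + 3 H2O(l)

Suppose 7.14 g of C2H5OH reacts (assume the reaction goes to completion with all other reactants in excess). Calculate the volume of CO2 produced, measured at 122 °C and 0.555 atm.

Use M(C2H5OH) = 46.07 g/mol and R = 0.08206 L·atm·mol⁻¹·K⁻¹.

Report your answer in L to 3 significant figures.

18.1 L

n(C2H5OH) = 7.140 / 46.07 = 0.1550 mol
n(CO2) = (2/1) × 0.1550 = 0.3100 mol
V = nRT/P = 0.3100 × 0.08206 × 395.15 / 0.555 = 18.11 L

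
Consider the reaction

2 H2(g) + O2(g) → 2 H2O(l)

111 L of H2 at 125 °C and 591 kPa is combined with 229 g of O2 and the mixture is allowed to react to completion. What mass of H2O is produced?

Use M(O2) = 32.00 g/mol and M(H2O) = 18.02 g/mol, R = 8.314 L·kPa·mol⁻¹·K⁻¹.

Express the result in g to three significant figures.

n(H2) = PV/RT = (591 × 111) / (8.314 × 398.15) = 19.82 mol
n(O2) = 229 / 32.00 = 7.156 mol
For 19.82 mol H2, stoichiometry requires (1/2) × 19.82 = 9.910 mol O2; 7.156 mol is available, so O2 is limiting.
n(H2O) = (2/1) × 7.156 = 14.31 mol
m(H2O) = 14.31 × 18.02 = 257.9 g

258 g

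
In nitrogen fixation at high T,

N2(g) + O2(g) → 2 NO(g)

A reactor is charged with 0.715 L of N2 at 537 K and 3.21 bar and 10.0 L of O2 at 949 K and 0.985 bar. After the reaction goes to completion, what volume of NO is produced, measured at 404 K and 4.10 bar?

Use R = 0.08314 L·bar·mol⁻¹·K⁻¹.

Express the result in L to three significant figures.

0.842 L

n(N2) = PV/RT = (3.21 × 0.715) / (0.08314 × 537) = 0.05141 mol
n(O2) = PV/RT = (0.985 × 10.0) / (0.08314 × 949) = 0.1248 mol
For 0.05141 mol N2, stoichiometry requires (1/1) × 0.05141 = 0.05141 mol O2; 0.1248 mol is available, so N2 is limiting.
n(NO) = (2/1) × 0.05141 = 0.1028 mol
V(NO) = nRT/P = 0.1028 × 0.08314 × 404 / 4.10 = 0.8422 L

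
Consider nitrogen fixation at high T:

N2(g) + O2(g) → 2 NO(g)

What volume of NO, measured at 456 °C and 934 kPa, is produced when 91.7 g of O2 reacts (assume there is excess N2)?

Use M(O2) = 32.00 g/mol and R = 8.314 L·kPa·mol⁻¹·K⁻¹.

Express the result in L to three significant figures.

n(O2) = 91.70 / 32.00 = 2.866 mol
n(NO) = (2/1) × 2.866 = 5.732 mol
V = nRT/P = 5.732 × 8.314 × 729.15 / 934 = 37.20 L

37.2 L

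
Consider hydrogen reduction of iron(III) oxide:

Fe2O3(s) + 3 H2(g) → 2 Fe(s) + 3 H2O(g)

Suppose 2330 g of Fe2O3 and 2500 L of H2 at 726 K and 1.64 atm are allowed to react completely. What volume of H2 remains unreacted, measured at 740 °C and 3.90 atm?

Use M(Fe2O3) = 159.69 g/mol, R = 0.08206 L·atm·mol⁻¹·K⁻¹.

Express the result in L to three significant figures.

n(Fe2O3) = 2330 / 159.69 = 14.59 mol
n(H2) = PV/RT = (1.64 × 2500) / (0.08206 × 726) = 68.82 mol
For 14.59 mol Fe2O3, stoichiometry requires (3/1) × 14.59 = 43.77 mol H2; 68.82 mol is available, so Fe2O3 is limiting.
n(H2) consumed = (3/1) × 14.59 = 43.77 mol; remaining = 68.82 − 43.77 = 25.05 mol
V(H2) = nRT/P = 25.05 × 0.08206 × 1013.15 / 3.90 = 534.0 L

534 L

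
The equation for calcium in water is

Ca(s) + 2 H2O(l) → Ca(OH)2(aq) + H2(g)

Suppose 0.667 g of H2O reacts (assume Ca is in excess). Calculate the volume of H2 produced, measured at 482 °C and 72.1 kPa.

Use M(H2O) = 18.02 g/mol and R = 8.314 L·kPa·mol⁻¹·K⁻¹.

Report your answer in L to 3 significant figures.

1.61 L

n(H2O) = 0.6670 / 18.02 = 0.03701 mol
n(H2) = (1/2) × 0.03701 = 0.01851 mol
V = nRT/P = 0.01851 × 8.314 × 755.15 / 72.1 = 1.612 L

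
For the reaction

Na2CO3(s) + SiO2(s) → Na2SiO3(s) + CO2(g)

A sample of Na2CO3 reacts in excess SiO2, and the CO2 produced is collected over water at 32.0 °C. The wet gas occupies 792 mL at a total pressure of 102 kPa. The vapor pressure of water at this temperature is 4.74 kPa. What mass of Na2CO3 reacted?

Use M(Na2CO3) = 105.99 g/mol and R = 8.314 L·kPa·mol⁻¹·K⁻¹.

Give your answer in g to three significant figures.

P(CO2) = 102 − 4.74 = 97.26 kPa
n(CO2) = PV/RT = (97.26 × 0.7920) / (8.314 × 305.15) = 0.03036 mol
n(Na2CO3) = (1/1) × 0.03036 = 0.03036 mol
m(Na2CO3) = 0.03036 × 105.99 = 3.218 g

3.22 g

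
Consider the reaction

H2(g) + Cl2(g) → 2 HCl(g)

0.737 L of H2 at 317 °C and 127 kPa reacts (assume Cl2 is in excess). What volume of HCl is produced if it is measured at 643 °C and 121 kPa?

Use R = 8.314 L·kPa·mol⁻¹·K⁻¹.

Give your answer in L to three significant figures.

n(H2) = PV/RT = (127 × 0.737) / (8.314 × 590.15) = 0.01908 mol
n(HCl) = (2/1) × 0.01908 = 0.03816 mol
V = nRT/P = 0.03816 × 8.314 × 916.15 / 121 = 2.402 L

2.40 L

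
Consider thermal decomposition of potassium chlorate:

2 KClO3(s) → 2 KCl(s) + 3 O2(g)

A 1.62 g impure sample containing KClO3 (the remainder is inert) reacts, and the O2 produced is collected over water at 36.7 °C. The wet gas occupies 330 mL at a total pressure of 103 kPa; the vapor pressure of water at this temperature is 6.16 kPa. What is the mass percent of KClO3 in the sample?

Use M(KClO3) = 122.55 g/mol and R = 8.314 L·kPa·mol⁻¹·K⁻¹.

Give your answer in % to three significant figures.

62.6 %

P(O2) = 103 − 6.16 = 96.84 kPa
n(O2) = PV/RT = (96.84 × 0.3300) / (8.314 × 309.85) = 0.01241 mol
n(KClO3) = (2/3) × 0.01241 = 0.008273 mol
m(KClO3) = 0.008273 × 122.55 = 1.014 g
%KClO3 = 1.014 / 1.62 × 100 = 62.59%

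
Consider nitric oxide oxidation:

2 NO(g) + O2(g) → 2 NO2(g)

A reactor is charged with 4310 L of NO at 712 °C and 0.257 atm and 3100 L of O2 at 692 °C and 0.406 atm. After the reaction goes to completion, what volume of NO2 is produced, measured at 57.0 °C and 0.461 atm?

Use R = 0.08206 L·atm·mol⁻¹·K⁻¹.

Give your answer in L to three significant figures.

n(NO) = PV/RT = (0.257 × 4310) / (0.08206 × 985.15) = 13.70 mol
n(O2) = PV/RT = (0.406 × 3100) / (0.08206 × 965.15) = 15.89 mol
For 13.70 mol NO, stoichiometry requires (1/2) × 13.70 = 6.850 mol O2; 15.89 mol is available, so NO is limiting.
n(NO2) = (2/2) × 13.70 = 13.70 mol
V(NO2) = nRT/P = 13.70 × 0.08206 × 330.15 / 0.461 = 805.1 L

805 L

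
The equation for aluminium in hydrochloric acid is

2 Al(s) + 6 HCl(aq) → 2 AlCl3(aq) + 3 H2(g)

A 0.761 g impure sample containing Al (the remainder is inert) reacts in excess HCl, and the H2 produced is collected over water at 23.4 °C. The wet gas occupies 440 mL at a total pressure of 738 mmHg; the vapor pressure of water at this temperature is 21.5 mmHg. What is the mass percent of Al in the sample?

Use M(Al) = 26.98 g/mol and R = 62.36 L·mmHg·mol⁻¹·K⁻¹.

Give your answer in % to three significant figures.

40.3 %

P(H2) = 738 − 21.5 = 716.5 mmHg
n(H2) = PV/RT = (716.5 × 0.4400) / (62.36 × 296.55) = 0.01705 mol
n(Al) = (2/3) × 0.01705 = 0.01137 mol
m(Al) = 0.01137 × 26.98 = 0.3068 g
%Al = 0.3068 / 0.761 × 100 = 40.32%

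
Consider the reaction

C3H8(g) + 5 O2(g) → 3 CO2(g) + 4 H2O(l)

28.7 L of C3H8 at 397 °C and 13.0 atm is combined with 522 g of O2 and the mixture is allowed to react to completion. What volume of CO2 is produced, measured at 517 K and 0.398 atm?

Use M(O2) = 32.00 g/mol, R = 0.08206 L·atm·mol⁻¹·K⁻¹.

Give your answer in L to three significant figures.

n(C3H8) = PV/RT = (13.0 × 28.7) / (0.08206 × 670.15) = 6.785 mol
n(O2) = 522 / 32.00 = 16.31 mol
For 6.785 mol C3H8, stoichiometry requires (5/1) × 6.785 = 33.92 mol O2; 16.31 mol is available, so O2 is limiting.
n(CO2) = (3/5) × 16.31 = 9.786 mol
V(CO2) = nRT/P = 9.786 × 0.08206 × 517 / 0.398 = 1043 L

1040 L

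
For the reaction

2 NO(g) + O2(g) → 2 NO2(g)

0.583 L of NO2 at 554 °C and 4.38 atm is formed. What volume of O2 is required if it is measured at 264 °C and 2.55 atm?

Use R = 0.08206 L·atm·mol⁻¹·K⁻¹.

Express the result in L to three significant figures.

n(NO2) = PV/RT = (4.38 × 0.583) / (0.08206 × 827.15) = 0.03762 mol
n(O2) = (1/2) × 0.03762 = 0.01881 mol
V = nRT/P = 0.01881 × 0.08206 × 537.15 / 2.55 = 0.3251 L

0.325 L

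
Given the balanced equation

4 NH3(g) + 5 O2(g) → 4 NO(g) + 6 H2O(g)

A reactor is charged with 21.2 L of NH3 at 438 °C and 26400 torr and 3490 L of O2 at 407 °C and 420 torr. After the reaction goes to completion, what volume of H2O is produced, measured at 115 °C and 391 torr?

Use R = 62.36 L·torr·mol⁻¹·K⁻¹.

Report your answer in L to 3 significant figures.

n(NH3) = PV/RT = (26400 × 21.2) / (62.36 × 711.15) = 12.62 mol
n(O2) = PV/RT = (420 × 3490) / (62.36 × 680.15) = 34.56 mol
For 12.62 mol NH3, stoichiometry requires (5/4) × 12.62 = 15.77 mol O2; 34.56 mol is available, so NH3 is limiting.
n(H2O) = (6/4) × 12.62 = 18.93 mol
V(H2O) = nRT/P = 18.93 × 62.36 × 388.15 / 391 = 1172 L

1170 L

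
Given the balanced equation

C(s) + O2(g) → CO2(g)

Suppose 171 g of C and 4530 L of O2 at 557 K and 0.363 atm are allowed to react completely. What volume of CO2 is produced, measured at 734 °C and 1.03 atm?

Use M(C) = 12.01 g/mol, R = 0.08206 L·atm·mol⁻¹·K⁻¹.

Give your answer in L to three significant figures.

n(C) = 171 / 12.01 = 14.24 mol
n(O2) = PV/RT = (0.363 × 4530) / (0.08206 × 557) = 35.98 mol
For 14.24 mol C, stoichiometry requires (1/1) × 14.24 = 14.24 mol O2; 35.98 mol is available, so C is limiting.
n(CO2) = (1/1) × 14.24 = 14.24 mol
V(CO2) = nRT/P = 14.24 × 0.08206 × 1007.15 / 1.03 = 1143 L

1140 L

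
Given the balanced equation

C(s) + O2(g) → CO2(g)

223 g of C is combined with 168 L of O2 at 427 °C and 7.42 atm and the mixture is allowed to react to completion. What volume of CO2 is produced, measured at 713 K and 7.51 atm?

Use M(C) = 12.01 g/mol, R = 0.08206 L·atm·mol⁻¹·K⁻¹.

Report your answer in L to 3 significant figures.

n(C) = 223 / 12.01 = 18.57 mol
n(O2) = PV/RT = (7.42 × 168) / (0.08206 × 700.15) = 21.70 mol
For 18.57 mol C, stoichiometry requires (1/1) × 18.57 = 18.57 mol O2; 21.70 mol is available, so C is limiting.
n(CO2) = (1/1) × 18.57 = 18.57 mol
V(CO2) = nRT/P = 18.57 × 0.08206 × 713 / 7.51 = 144.7 L

145 L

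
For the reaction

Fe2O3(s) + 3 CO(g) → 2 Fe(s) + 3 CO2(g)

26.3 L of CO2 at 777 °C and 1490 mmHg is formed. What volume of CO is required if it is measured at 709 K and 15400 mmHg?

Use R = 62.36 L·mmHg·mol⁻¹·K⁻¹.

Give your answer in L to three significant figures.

1.72 L

n(CO2) = PV/RT = (1490 × 26.3) / (62.36 × 1050.15) = 0.5984 mol
n(CO) = (3/3) × 0.5984 = 0.5984 mol
V = nRT/P = 0.5984 × 62.36 × 709 / 15400 = 1.718 L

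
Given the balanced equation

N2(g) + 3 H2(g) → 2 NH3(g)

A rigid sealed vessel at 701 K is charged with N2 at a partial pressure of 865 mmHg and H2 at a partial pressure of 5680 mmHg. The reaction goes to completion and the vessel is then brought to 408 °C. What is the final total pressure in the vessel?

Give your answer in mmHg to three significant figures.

4680 mmHg

With V and T fixed, P_i ∝ n_i, so the mole ratios apply directly to partial pressures at 701 K.
P(H2) required for 865 mmHg of N2 = (3/1) × 865 = 2595 mmHg; available 5680 mmHg, so N2 is limiting.
P(H2) remaining = 5680 − (3/1) × 865 = 3085 mmHg
P(gaseous products) = (2)/1 × 865 = 1730 mmHg
P_total at 701 K = 3085 + 1730 = 4815 mmHg
Scaling to 408 °C: P = 4815 × 681.15/701 = 4679 mmHg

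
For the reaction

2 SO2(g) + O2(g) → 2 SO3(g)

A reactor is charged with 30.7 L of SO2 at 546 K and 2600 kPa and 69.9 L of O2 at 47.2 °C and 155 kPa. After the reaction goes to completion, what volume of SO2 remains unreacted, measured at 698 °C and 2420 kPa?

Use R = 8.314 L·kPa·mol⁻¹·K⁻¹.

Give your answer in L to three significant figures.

31.5 L

n(SO2) = PV/RT = (2600 × 30.7) / (8.314 × 546) = 17.58 mol
n(O2) = PV/RT = (155 × 69.9) / (8.314 × 320.35) = 4.068 mol
For 17.58 mol SO2, stoichiometry requires (1/2) × 17.58 = 8.790 mol O2; 4.068 mol is available, so O2 is limiting.
n(SO2) consumed = (2/1) × 4.068 = 8.136 mol; remaining = 17.58 − 8.136 = 9.444 mol
V(SO2) = nRT/P = 9.444 × 8.314 × 971.15 / 2420 = 31.51 L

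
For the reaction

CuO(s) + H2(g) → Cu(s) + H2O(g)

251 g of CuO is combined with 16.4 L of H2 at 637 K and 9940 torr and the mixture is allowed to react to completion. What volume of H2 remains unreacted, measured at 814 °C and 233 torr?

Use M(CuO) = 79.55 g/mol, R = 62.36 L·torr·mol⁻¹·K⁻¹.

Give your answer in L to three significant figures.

276 L

n(CuO) = 251 / 79.55 = 3.155 mol
n(H2) = PV/RT = (9940 × 16.4) / (62.36 × 637) = 4.104 mol
For 3.155 mol CuO, stoichiometry requires (1/1) × 3.155 = 3.155 mol H2; 4.104 mol is available, so CuO is limiting.
n(H2) consumed = (1/1) × 3.155 = 3.155 mol; remaining = 4.104 − 3.155 = 0.9490 mol
V(H2) = nRT/P = 0.9490 × 62.36 × 1087.15 / 233 = 276.1 L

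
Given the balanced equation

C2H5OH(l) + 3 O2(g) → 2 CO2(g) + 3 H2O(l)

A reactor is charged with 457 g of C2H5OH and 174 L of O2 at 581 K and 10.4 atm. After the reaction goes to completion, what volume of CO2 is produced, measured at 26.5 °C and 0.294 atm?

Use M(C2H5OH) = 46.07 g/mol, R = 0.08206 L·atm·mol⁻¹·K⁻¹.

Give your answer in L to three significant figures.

n(C2H5OH) = 457 / 46.07 = 9.920 mol
n(O2) = PV/RT = (10.4 × 174) / (0.08206 × 581) = 37.96 mol
For 9.920 mol C2H5OH, stoichiometry requires (3/1) × 9.920 = 29.76 mol O2; 37.96 mol is available, so C2H5OH is limiting.
n(CO2) = (2/1) × 9.920 = 19.84 mol
V(CO2) = nRT/P = 19.84 × 0.08206 × 299.65 / 0.294 = 1659 L

1660 L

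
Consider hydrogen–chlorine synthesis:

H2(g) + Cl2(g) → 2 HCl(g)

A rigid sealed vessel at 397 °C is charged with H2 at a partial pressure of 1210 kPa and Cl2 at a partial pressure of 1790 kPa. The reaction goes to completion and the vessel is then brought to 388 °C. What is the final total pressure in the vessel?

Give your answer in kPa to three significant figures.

2960 kPa

Because the vessel is rigid and T is held at 397 °C, work the stoichiometry in partial pressures (P_i = n_iRT/V).
P(Cl2) required for 1210 kPa of H2 = (1/1) × 1210 = 1210 kPa; available 1790 kPa, so H2 is limiting.
P(Cl2) remaining = 1790 − (1/1) × 1210 = 580.0 kPa
P(gaseous products) = (2)/1 × 1210 = 2420 kPa
P_total at 397 °C = 580.0 + 2420 = 3000 kPa
Scaling to 388 °C: P = 3000 × 661.15/670.15 = 2960 kPa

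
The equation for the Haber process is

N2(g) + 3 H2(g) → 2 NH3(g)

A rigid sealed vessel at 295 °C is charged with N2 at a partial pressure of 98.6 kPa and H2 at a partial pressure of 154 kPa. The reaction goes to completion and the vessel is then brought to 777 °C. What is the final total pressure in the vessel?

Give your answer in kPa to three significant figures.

With V and T fixed, P_i ∝ n_i, so the mole ratios apply directly to partial pressures at 295 °C.
P(H2) required for 98.6 kPa of N2 = (3/1) × 98.6 = 295.8 kPa; available 154 kPa, so H2 is limiting.
P(N2) remaining = 98.6 − (1/3) × 154 = 47.27 kPa
P(gaseous products) = (2)/3 × 154 = 102.7 kPa
P_total at 295 °C = 47.27 + 102.7 = 150.0 kPa
Scaling to 777 °C: P = 150.0 × 1050.15/568.15 = 277.3 kPa

277 kPa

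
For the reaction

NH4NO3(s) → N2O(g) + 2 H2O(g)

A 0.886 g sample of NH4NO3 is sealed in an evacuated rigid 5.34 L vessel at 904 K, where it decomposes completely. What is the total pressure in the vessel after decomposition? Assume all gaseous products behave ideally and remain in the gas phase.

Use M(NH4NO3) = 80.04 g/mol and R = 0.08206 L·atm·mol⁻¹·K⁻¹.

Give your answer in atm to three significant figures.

0.461 atm

n(NH4NO3) = 0.886 / 80.04 = 0.01107 mol
n(gas produced) = (3/1) × 0.01107 = 0.03321 mol
P = nRT/V = 0.03321 × 0.08206 × 904 / 5.34 = 0.4613 atm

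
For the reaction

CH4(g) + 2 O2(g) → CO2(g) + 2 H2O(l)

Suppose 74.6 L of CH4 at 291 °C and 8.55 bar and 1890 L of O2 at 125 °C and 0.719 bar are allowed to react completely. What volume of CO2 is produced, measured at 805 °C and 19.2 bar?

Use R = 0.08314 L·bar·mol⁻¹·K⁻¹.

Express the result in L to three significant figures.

n(CH4) = PV/RT = (8.55 × 74.6) / (0.08314 × 564.15) = 13.60 mol
n(O2) = PV/RT = (0.719 × 1890) / (0.08314 × 398.15) = 41.05 mol
For 13.60 mol CH4, stoichiometry requires (2/1) × 13.60 = 27.20 mol O2; 41.05 mol is available, so CH4 is limiting.
n(CO2) = (1/1) × 13.60 = 13.60 mol
V(CO2) = nRT/P = 13.60 × 0.08314 × 1078.15 / 19.2 = 63.49 L

63.5 L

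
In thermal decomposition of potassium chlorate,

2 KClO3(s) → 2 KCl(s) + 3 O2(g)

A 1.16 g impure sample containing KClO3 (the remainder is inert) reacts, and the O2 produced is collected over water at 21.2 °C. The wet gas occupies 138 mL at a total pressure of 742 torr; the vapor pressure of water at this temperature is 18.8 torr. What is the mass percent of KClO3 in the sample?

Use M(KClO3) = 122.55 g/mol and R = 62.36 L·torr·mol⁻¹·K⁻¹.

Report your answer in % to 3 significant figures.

38.3 %

P(O2) = 742 − 18.8 = 723.2 torr
n(O2) = PV/RT = (723.2 × 0.1380) / (62.36 × 294.35) = 0.005437 mol
n(KClO3) = (2/3) × 0.005437 = 0.003625 mol
m(KClO3) = 0.003625 × 122.55 = 0.4442 g
%KClO3 = 0.4442 / 1.16 × 100 = 38.29%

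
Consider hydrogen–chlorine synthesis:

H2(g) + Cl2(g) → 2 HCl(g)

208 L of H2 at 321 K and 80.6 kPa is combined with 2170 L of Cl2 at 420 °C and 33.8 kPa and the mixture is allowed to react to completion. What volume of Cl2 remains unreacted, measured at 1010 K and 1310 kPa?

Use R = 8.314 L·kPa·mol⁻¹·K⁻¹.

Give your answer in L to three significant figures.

n(H2) = PV/RT = (80.6 × 208) / (8.314 × 321) = 6.282 mol
n(Cl2) = PV/RT = (33.8 × 2170) / (8.314 × 693.15) = 12.73 mol
For 6.282 mol H2, stoichiometry requires (1/1) × 6.282 = 6.282 mol Cl2; 12.73 mol is available, so H2 is limiting.
n(Cl2) consumed = (1/1) × 6.282 = 6.282 mol; remaining = 12.73 − 6.282 = 6.448 mol
V(Cl2) = nRT/P = 6.448 × 8.314 × 1010 / 1310 = 41.33 L

41.3 L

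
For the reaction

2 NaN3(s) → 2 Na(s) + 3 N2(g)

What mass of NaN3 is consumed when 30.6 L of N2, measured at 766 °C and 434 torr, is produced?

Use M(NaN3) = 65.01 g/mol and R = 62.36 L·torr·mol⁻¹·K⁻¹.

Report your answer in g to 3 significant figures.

8.88 g

n(N2) = PV/RT = (434 × 30.6) / (62.36 × 1039.15) = 0.2049 mol
n(NaN3) = (2/3) × 0.2049 = 0.1366 mol
m(NaN3) = 0.1366 × 65.01 = 8.880 g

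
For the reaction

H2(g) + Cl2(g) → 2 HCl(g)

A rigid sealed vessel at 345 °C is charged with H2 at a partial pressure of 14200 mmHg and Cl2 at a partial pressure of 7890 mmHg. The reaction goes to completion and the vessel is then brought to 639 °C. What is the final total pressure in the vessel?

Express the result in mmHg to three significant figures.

At constant V, partial pressures at 345 °C are proportional to moles, so apply stoichiometry directly to pressures.
P(Cl2) required for 14200 mmHg of H2 = (1/1) × 14200 = 14200 mmHg; available 7890 mmHg, so Cl2 is limiting.
P(H2) remaining = 14200 − (1/1) × 7890 = 6310 mmHg
P(gaseous products) = (2)/1 × 7890 = 15780 mmHg
P_total at 345 °C = 6310 + 15780 = 22090 mmHg
Scaling to 639 °C: P = 22090 × 912.15/618.15 = 32600 mmHg

32600 mmHg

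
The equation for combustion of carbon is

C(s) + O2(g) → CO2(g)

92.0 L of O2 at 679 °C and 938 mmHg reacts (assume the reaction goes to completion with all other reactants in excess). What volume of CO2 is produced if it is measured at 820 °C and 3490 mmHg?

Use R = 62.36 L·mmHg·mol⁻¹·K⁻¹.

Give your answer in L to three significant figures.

n(O2) = PV/RT = (938 × 92.0) / (62.36 × 952.15) = 1.453 mol
n(CO2) = (1/1) × 1.453 = 1.453 mol
V = nRT/P = 1.453 × 62.36 × 1093.15 / 3490 = 28.38 L

28.4 L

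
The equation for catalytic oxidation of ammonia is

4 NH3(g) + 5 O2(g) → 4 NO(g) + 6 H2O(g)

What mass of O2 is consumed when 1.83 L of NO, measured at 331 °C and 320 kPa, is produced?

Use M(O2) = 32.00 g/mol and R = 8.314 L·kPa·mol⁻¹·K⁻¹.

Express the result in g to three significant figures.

n(NO) = PV/RT = (320 × 1.83) / (8.314 × 604.15) = 0.1166 mol
n(O2) = (5/4) × 0.1166 = 0.1457 mol
m(O2) = 0.1457 × 32.00 = 4.662 g

4.66 g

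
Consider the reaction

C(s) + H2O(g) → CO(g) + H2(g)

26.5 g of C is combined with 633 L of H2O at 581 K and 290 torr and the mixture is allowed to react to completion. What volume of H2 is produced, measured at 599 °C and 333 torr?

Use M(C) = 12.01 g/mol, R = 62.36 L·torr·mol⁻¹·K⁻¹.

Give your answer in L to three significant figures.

360 L

n(C) = 26.5 / 12.01 = 2.206 mol
n(H2O) = PV/RT = (290 × 633) / (62.36 × 581) = 5.067 mol
For 2.206 mol C, stoichiometry requires (1/1) × 2.206 = 2.206 mol H2O; 5.067 mol is available, so C is limiting.
n(H2) = (1/1) × 2.206 = 2.206 mol
V(H2) = nRT/P = 2.206 × 62.36 × 872.15 / 333 = 360.3 L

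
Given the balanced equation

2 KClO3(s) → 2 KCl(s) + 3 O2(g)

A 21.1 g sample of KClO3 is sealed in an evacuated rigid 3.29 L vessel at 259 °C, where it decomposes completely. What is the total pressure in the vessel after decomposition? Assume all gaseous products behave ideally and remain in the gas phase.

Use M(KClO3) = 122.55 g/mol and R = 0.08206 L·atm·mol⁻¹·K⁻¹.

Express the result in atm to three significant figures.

n(KClO3) = 21.1 / 122.55 = 0.1722 mol
n(gas produced) = (3/2) × 0.1722 = 0.2583 mol
P = nRT/V = 0.2583 × 0.08206 × 532.15 / 3.29 = 3.428 atm

3.43 atm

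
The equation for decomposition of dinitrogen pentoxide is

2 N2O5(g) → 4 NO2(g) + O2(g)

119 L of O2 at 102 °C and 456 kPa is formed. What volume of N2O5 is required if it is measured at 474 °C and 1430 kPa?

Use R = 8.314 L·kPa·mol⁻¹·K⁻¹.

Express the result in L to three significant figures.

151 L

n(O2) = PV/RT = (456 × 119) / (8.314 × 375.15) = 17.40 mol
n(N2O5) = (2/1) × 17.40 = 34.80 mol
V = nRT/P = 34.80 × 8.314 × 747.15 / 1430 = 151.2 L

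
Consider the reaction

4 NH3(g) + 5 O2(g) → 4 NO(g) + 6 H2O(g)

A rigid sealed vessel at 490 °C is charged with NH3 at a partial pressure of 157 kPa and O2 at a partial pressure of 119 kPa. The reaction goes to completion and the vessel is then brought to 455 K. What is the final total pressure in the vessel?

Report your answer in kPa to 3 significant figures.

179 kPa

Because the vessel is rigid and T is held at 490 °C, work the stoichiometry in partial pressures (P_i = n_iRT/V).
P(O2) required for 157 kPa of NH3 = (5/4) × 157 = 196.2 kPa; available 119 kPa, so O2 is limiting.
P(NH3) remaining = 157 − (4/5) × 119 = 61.80 kPa
P(gaseous products) = (4+6)/5 × 119 = 238.0 kPa
P_total at 490 °C = 61.80 + 238.0 = 299.8 kPa
Scaling to 455 K: P = 299.8 × 455/763.15 = 178.7 kPa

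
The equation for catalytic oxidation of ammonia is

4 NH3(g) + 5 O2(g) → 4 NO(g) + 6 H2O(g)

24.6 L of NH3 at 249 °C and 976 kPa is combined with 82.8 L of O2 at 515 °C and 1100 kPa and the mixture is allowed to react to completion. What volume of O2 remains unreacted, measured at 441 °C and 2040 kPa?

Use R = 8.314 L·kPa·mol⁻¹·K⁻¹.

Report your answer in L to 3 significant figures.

20.3 L

n(NH3) = PV/RT = (976 × 24.6) / (8.314 × 522.15) = 5.531 mol
n(O2) = PV/RT = (1100 × 82.8) / (8.314 × 788.15) = 13.90 mol
For 5.531 mol NH3, stoichiometry requires (5/4) × 5.531 = 6.914 mol O2; 13.90 mol is available, so NH3 is limiting.
n(O2) consumed = (5/4) × 5.531 = 6.914 mol; remaining = 13.90 − 6.914 = 6.986 mol
V(O2) = nRT/P = 6.986 × 8.314 × 714.15 / 2040 = 20.33 L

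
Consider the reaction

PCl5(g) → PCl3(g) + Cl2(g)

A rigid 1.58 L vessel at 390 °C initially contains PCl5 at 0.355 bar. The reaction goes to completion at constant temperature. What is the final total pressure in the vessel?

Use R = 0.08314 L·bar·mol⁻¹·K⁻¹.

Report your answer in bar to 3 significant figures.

0.710 bar

At constant T and V, P ∝ n(gas): 1 mol gas → 2 mol gas.
P_final = (2/1) × 0.355 = 0.7100 bar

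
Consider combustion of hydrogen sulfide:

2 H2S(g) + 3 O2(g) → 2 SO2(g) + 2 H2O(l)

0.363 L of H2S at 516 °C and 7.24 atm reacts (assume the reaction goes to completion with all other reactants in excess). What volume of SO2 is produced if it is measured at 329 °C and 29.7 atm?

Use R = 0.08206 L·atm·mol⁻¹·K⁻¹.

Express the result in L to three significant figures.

n(H2S) = PV/RT = (7.24 × 0.363) / (0.08206 × 789.15) = 0.04058 mol
n(SO2) = (2/2) × 0.04058 = 0.04058 mol
V = nRT/P = 0.04058 × 0.08206 × 602.15 / 29.7 = 0.06751 L

0.0675 L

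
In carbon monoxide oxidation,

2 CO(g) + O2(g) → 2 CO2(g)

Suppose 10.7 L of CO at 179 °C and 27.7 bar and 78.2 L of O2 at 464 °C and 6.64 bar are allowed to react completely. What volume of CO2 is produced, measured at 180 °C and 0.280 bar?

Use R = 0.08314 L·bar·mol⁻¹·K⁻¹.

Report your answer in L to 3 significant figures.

n(CO) = PV/RT = (27.7 × 10.7) / (0.08314 × 452.15) = 7.884 mol
n(O2) = PV/RT = (6.64 × 78.2) / (0.08314 × 737.15) = 8.472 mol
For 7.884 mol CO, stoichiometry requires (1/2) × 7.884 = 3.942 mol O2; 8.472 mol is available, so CO is limiting.
n(CO2) = (2/2) × 7.884 = 7.884 mol
V(CO2) = nRT/P = 7.884 × 0.08314 × 453.15 / 0.280 = 1061 L

1060 L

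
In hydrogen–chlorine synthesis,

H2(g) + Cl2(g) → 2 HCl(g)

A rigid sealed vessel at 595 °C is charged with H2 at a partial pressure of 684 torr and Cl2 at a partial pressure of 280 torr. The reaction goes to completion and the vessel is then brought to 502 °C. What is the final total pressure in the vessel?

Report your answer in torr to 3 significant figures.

With V and T fixed, P_i ∝ n_i, so the mole ratios apply directly to partial pressures at 595 °C.
P(Cl2) required for 684 torr of H2 = (1/1) × 684 = 684.0 torr; available 280 torr, so Cl2 is limiting.
P(H2) remaining = 684 − (1/1) × 280 = 404.0 torr
P(gaseous products) = (2)/1 × 280 = 560.0 torr
P_total at 595 °C = 404.0 + 560.0 = 964.0 torr
Scaling to 502 °C: P = 964.0 × 775.15/868.15 = 860.7 torr

861 torr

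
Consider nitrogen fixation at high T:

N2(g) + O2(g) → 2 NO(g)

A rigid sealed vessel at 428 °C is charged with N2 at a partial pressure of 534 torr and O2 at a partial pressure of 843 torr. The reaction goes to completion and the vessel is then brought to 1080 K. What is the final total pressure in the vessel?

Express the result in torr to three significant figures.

Because the vessel is rigid and T is held at 428 °C, work the stoichiometry in partial pressures (P_i = n_iRT/V).
P(O2) required for 534 torr of N2 = (1/1) × 534 = 534.0 torr; available 843 torr, so N2 is limiting.
P(O2) remaining = 843 − (1/1) × 534 = 309.0 torr
P(gaseous products) = (2)/1 × 534 = 1068 torr
P_total at 428 °C = 309.0 + 1068 = 1377 torr
Scaling to 1080 K: P = 1377 × 1080/701.15 = 2121 torr

2120 torr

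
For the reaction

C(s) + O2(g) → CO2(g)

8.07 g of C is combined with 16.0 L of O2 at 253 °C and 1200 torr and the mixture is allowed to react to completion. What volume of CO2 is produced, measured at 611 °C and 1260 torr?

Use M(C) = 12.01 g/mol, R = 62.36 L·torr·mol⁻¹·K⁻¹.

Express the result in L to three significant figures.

n(C) = 8.07 / 12.01 = 0.6719 mol
n(O2) = PV/RT = (1200 × 16.0) / (62.36 × 526.15) = 0.5852 mol
For 0.6719 mol C, stoichiometry requires (1/1) × 0.6719 = 0.6719 mol O2; 0.5852 mol is available, so O2 is limiting.
n(CO2) = (1/1) × 0.5852 = 0.5852 mol
V(CO2) = nRT/P = 0.5852 × 62.36 × 884.15 / 1260 = 25.61 L

25.6 L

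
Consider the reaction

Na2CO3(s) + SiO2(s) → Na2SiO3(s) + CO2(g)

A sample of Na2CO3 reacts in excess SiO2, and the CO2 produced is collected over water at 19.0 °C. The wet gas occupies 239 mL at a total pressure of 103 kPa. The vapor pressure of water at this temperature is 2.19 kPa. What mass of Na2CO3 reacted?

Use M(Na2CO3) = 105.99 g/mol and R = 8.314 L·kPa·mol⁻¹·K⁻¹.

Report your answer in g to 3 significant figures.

P(CO2) = 103 − 2.19 = 100.8 kPa
n(CO2) = PV/RT = (100.8 × 0.2390) / (8.314 × 292.15) = 0.009918 mol
n(Na2CO3) = (1/1) × 0.009918 = 0.009918 mol
m(Na2CO3) = 0.009918 × 105.99 = 1.051 g

1.05 g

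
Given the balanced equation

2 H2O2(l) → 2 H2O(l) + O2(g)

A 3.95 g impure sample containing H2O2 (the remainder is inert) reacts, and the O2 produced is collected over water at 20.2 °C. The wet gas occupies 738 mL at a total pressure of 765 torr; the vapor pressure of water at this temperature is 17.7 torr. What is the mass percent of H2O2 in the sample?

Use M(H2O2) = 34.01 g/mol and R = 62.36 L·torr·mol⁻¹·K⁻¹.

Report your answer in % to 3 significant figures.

P(O2) = 765 − 17.7 = 747.3 torr
n(O2) = PV/RT = (747.3 × 0.7380) / (62.36 × 293.35) = 0.03015 mol
n(H2O2) = (2/1) × 0.03015 = 0.06030 mol
m(H2O2) = 0.06030 × 34.01 = 2.051 g
%H2O2 = 2.051 / 3.95 × 100 = 51.92%

51.9 %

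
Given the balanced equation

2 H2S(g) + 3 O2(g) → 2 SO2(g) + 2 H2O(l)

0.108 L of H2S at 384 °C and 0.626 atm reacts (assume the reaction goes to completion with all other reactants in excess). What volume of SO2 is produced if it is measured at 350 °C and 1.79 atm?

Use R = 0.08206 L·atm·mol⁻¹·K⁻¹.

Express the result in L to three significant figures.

0.0358 L

n(H2S) = PV/RT = (0.626 × 0.108) / (0.08206 × 657.15) = 0.001254 mol
n(SO2) = (2/2) × 0.001254 = 0.001254 mol
V = nRT/P = 0.001254 × 0.08206 × 623.15 / 1.79 = 0.03582 L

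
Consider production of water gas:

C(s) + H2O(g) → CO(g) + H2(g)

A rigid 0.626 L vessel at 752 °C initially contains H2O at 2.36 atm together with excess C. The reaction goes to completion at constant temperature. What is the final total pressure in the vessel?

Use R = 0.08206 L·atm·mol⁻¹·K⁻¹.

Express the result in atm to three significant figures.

4.72 atm

Rigid vessel, constant T ⇒ P scales with total gas moles (1 → 2).
P_final = (2/1) × 2.36 = 4.720 atm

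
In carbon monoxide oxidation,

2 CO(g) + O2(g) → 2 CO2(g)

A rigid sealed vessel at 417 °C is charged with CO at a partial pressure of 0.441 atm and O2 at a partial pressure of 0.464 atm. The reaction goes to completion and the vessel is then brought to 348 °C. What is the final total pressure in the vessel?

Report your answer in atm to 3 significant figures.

Because the vessel is rigid and T is held at 417 °C, work the stoichiometry in partial pressures (P_i = n_iRT/V).
P(O2) required for 0.441 atm of CO = (1/2) × 0.441 = 0.2205 atm; available 0.464 atm, so CO is limiting.
P(O2) remaining = 0.464 − (1/2) × 0.441 = 0.2435 atm
P(gaseous products) = (2)/2 × 0.441 = 0.4410 atm
P_total at 417 °C = 0.2435 + 0.4410 = 0.6845 atm
Scaling to 348 °C: P = 0.6845 × 621.15/690.15 = 0.6161 atm

0.616 atm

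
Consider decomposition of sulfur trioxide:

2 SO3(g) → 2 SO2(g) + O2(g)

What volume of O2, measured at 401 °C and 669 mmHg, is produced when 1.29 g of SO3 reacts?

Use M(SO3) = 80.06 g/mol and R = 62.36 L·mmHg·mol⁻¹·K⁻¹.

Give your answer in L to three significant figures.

n(SO3) = 1.290 / 80.06 = 0.01611 mol
n(O2) = (1/2) × 0.01611 = 0.008055 mol
V = nRT/P = 0.008055 × 62.36 × 674.15 / 669 = 0.5062 L

0.506 L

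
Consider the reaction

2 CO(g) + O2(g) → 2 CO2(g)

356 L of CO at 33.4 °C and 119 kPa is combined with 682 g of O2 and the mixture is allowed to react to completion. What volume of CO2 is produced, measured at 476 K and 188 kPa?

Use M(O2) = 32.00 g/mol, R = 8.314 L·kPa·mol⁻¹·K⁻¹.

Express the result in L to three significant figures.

n(CO) = PV/RT = (119 × 356) / (8.314 × 306.55) = 16.62 mol
n(O2) = 682 / 32.00 = 21.31 mol
For 16.62 mol CO, stoichiometry requires (1/2) × 16.62 = 8.310 mol O2; 21.31 mol is available, so CO is limiting.
n(CO2) = (2/2) × 16.62 = 16.62 mol
V(CO2) = nRT/P = 16.62 × 8.314 × 476 / 188 = 349.9 L

350 L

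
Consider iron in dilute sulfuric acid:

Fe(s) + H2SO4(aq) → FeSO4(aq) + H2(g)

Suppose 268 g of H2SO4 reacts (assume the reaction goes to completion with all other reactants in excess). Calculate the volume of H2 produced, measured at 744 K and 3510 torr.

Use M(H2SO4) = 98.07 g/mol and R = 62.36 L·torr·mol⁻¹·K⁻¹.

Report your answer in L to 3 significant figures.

n(H2SO4) = 268.0 / 98.07 = 2.733 mol
n(H2) = (1/1) × 2.733 = 2.733 mol
V = nRT/P = 2.733 × 62.36 × 744 / 3510 = 36.13 L

36.1 L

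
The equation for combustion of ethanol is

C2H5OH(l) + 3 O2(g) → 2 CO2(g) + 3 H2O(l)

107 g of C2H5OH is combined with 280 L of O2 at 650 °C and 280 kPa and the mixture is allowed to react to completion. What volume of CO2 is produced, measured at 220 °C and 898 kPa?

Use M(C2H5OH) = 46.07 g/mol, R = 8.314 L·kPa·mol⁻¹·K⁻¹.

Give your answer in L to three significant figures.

21.2 L

n(C2H5OH) = 107 / 46.07 = 2.323 mol
n(O2) = PV/RT = (280 × 280) / (8.314 × 923.15) = 10.21 mol
For 2.323 mol C2H5OH, stoichiometry requires (3/1) × 2.323 = 6.969 mol O2; 10.21 mol is available, so C2H5OH is limiting.
n(CO2) = (2/1) × 2.323 = 4.646 mol
V(CO2) = nRT/P = 4.646 × 8.314 × 493.15 / 898 = 21.21 L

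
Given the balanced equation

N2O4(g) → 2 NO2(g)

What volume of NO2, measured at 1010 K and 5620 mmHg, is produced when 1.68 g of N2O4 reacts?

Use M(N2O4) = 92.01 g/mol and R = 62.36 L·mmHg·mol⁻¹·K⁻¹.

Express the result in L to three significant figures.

n(N2O4) = 1.680 / 92.01 = 0.01826 mol
n(NO2) = (2/1) × 0.01826 = 0.03652 mol
V = nRT/P = 0.03652 × 62.36 × 1010 / 5620 = 0.4093 L

0.409 L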